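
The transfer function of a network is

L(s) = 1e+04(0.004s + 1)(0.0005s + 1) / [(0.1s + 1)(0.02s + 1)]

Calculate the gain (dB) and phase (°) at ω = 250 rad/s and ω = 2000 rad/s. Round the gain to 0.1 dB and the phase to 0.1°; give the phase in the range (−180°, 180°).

At ω = 250 rad/s:
zero (1 + j250·0.004) = 1 + j1 → |·| ≈ 1.4142, ∠ ≈ 45.00°
zero (1 + j250·0.0005) = 1 + j0.125 → |·| ≈ 1.0078, ∠ ≈ 7.13°
pole (1 + j250·0.1) = 1 + j25 → |·| ≈ 25.02, ∠ ≈ 87.71°
pole (1 + j250·0.02) = 1 + j5 → |·| ≈ 5.099, ∠ ≈ 78.69°
|L| = 1e+04 · 1.4142 · 1.0078 / (25.02 · 5.099) ≈ 111.72
Gain = 20 log₁₀(111.72) ≈ 40.96 dB
∠L = (45.00° + 7.13°) − (87.71° + 78.69°) = -114.27°

At ω = 2000 rad/s:
zero (1 + j2000·0.004) = 1 + j8 → |·| ≈ 8.0623, ∠ ≈ 82.87°
zero (1 + j2000·0.0005) = 1 + j1 → |·| ≈ 1.4142, ∠ ≈ 45.00°
pole (1 + j2000·0.1) = 1 + j200 → |·| ≈ 200, ∠ ≈ 89.71°
pole (1 + j2000·0.02) = 1 + j40 → |·| ≈ 40.012, ∠ ≈ 88.57°
|L| = 1e+04 · 8.0623 · 1.4142 / (200 · 40.012) ≈ 14.248
Gain = 20 log₁₀(14.248) ≈ 23.08 dB
∠L = (82.87° + 45.00°) − (89.71° + 88.57°) = -50.41°

ω = 250: 41.0 dB, -114.3°; ω = 2000: 23.1 dB, -50.4°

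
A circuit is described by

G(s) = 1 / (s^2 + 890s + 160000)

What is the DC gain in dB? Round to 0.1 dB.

G(0) = 1 / 160000 = 6.25e-06
20 log₁₀(6.25e-06) ≈ -104.08 dB

-104.1 dB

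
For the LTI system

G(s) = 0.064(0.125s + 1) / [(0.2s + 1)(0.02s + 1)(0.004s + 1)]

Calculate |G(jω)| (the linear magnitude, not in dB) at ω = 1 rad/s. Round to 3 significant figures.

At ω = 1 rad/s:
zero (1 + j1·0.125) = 1 + j0.125 → |·| ≈ 1.0078, ∠ ≈ 7.13°
pole (1 + j1·0.2) = 1 + j0.2 → |·| ≈ 1.0198, ∠ ≈ 11.31°
pole (1 + j1·0.02) = 1 + j0.02 → |·| ≈ 1.0002, ∠ ≈ 1.15°
pole (1 + j1·0.004) = 1 + j0.004 → |·| ≈ 1, ∠ ≈ 0.23°
|G| = 0.064 · 1.0078 / (1.0198 · 1.0002 · 1) ≈ 0.063234

0.0632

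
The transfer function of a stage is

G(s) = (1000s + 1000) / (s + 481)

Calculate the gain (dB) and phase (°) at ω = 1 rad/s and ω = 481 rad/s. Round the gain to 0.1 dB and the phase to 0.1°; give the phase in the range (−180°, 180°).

ω = 1: 9.4 dB, 44.9°; ω = 481: 57.0 dB, 44.9°

Substitute s = j1:
Numerator: 1000(j1) + 1000 = 1000 + j1000
Denominator: (j1) + 481 = 481 + j1
|N| = √(1000² + 1000²) ≈ 1414.2, ∠N ≈ 45.00°
|D| = √(481² + 1²) ≈ 481, ∠D ≈ 0.12°
|G| = 1414.2 / 481 ≈ 2.9401
Gain = 20 log₁₀(2.9401) ≈ 9.37 dB
∠G = 45.00° − 0.12° = 44.88°

Substitute s = j481:
Numerator: 1000(j481) + 1000 = 1000 + j481000
Denominator: (j481) + 481 = 481 + j481
|N| = √(1000² + 481000²) ≈ 4.81e+05, ∠N ≈ 89.88°
|D| = √(481² + 481²) ≈ 680.24, ∠D ≈ 45.00°
|G| = 4.81e+05 / 680.24 ≈ 707.1
Gain = 20 log₁₀(707.1) ≈ 56.99 dB
∠G = 89.88° − 45.00° = 44.88°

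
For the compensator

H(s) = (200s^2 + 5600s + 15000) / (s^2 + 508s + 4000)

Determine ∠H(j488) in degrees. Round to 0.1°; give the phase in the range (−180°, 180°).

Substitute s = j488:
Numerator: 200(j488)^2 + 5600(j488) + 15000 = -47613800 + j2732800
Denominator: (j488)^2 + 508(j488) + 4000 = -234144 + j247904
|N| = √(47613800² + 2732800²) ≈ 4.7692e+07, ∠N ≈ 176.72°
|D| = √(234144² + 247904²) ≈ 3.41e+05, ∠D ≈ 133.36°
∠H = 176.72° − 133.36° = 43.36°

43.4°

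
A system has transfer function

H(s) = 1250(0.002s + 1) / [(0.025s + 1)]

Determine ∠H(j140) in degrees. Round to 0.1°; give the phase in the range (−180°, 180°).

At ω = 140 rad/s:
zero (1 + j140·0.002) = 1 + j0.28 → |·| ≈ 1.0385, ∠ ≈ 15.64°
pole (1 + j140·0.025) = 1 + j3.5 → |·| ≈ 3.6401, ∠ ≈ 74.05°
∠H = (15.64°) − (74.05°) = -58.41°

-58.4°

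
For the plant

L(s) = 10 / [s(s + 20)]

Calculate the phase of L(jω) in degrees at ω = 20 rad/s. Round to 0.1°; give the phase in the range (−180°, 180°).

At s = jω = j20:
pole (s+20): 20 + j20 → |·| = √(20²+20²) = √800 ≈ 28.284, ∠ = arctan(20/20) ≈ 45.00°
pole at origin: |s| = 20, ∠ = 90.00° (in denominator)
∠L = 0.00° − 135.00° = -135.00°

-135.0°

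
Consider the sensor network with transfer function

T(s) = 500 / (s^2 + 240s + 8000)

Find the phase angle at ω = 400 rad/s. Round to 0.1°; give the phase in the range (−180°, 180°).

Substitute s = j400:
Numerator: 500 = 500 + j0
Denominator: (j400)^2 + 240(j400) + 8000 = -152000 + j96000
|N| = √(500² + 0²) ≈ 500, ∠N ≈ 0.00°
|D| = √(152000² + 96000²) ≈ 1.7978e+05, ∠D ≈ 147.72°
∠T = 0.00° − 147.72° = -147.72°

-147.7°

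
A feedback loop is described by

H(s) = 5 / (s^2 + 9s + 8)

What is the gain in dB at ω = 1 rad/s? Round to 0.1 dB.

-7.2 dB

Substitute s = j1:
Numerator: 5 = 5 + j0
Denominator: (j1)^2 + 9(j1) + 8 = 7 + j9
|N| = √(5² + 0²) ≈ 5, ∠N ≈ 0.00°
|D| = √(7² + 9²) ≈ 11.402, ∠D ≈ 52.13°
|H| = 5 / 11.402 ≈ 0.43852
Gain = 20 log₁₀(0.43852) ≈ -7.16 dB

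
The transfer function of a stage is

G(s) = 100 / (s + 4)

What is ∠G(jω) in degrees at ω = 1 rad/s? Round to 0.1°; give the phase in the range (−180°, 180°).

-14.0°

At s = jω = j1:
pole (s+4): 4 + j1 → |·| = √(4²+1²) = √17 ≈ 4.1231, ∠ = arctan(1/4) ≈ 14.04°
∠G = 0.00° − 14.04° = -14.04°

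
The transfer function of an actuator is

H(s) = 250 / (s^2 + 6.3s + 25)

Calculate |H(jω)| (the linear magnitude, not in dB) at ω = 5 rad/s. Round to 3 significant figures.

7.94

At s = jω = j5:
quadratic: (j5)² + 6.3·j5 + 25 = 0 + j31.5 → |·| ≈ 31.5, ∠ ≈ 90.00°
|H| = 250 / 31.5 ≈ 7.9365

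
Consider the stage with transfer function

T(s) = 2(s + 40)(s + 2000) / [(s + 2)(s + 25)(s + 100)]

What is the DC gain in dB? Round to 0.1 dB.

30.1 dB

T(0) = 2·40·2000 / (2·25·100) = 32
20 log₁₀(32) ≈ 30.10 dB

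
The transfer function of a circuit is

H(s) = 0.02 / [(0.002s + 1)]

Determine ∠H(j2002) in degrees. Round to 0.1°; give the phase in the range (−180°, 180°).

-76.0°

At ω = 2002 rad/s:
pole (1 + j2002·0.002) = 1 + j4.004 → |·| ≈ 4.127, ∠ ≈ 75.98°
∠H = (0°) − (75.98°) = -75.98°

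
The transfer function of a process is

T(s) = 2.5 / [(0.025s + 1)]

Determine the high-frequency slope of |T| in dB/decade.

-20 dB/decade

Each pole contributes −20 dB/decade at high frequency; each zero contributes +20 dB/decade.
Net: 0 zero(s) − 1 pole(s) → -20 dB/decade.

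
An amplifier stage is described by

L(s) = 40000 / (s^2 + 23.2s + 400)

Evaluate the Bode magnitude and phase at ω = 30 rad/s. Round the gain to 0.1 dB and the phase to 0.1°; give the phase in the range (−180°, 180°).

33.4 dB, -125.7°

At s = jω = j30:
quadratic: (j30)² + 23.2·j30 + 400 = -500 + j696 → |·| ≈ 856.98, ∠ ≈ 125.69°
|L| = 40000 / 856.98 ≈ 46.676
Gain = 20 log₁₀(46.676) ≈ 33.38 dB
∠L = 0.00° − 125.69° = -125.69°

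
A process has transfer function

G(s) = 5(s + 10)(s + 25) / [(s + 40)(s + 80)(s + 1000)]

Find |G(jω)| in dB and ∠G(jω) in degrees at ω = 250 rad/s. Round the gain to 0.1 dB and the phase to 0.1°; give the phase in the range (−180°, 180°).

-46.8 dB, 4.8°

At s = jω = j250:
zero (s+10): 10 + j250 → |·| = √(10²+250²) = √62600 ≈ 250.2, ∠ = arctan(250/10) ≈ 87.71°
zero (s+25): 25 + j250 → |·| = √(25²+250²) = √63125 ≈ 251.25, ∠ = arctan(250/25) ≈ 84.29°
pole (s+40): 40 + j250 → |·| = √(40²+250²) = √64100 ≈ 253.18, ∠ = arctan(250/40) ≈ 80.91°
pole (s+80): 80 + j250 → |·| = √(80²+250²) = √68900 ≈ 262.49, ∠ = arctan(250/80) ≈ 72.26°
pole (s+1000): 1000 + j250 → |·| = √(1000²+250²) = √1062500 ≈ 1030.8, ∠ = arctan(250/1000) ≈ 14.04°
|G| = 5 · 62863 / 6.8504e+07 ≈ 0.0045883
Gain = 20 log₁₀(0.0045883) ≈ -46.77 dB
∠G = 172.00° − 167.21° = 4.79°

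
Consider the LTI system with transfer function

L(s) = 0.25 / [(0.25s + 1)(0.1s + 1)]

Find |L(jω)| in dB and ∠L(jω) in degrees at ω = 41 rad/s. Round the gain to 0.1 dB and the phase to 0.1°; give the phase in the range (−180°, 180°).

-44.8 dB, -160.7°

At ω = 41 rad/s:
pole (1 + j41·0.25) = 1 + j10.25 → |·| ≈ 10.299, ∠ ≈ 84.43°
pole (1 + j41·0.1) = 1 + j4.1 → |·| ≈ 4.2202, ∠ ≈ 76.29°
|L| = 0.25 · 1 / (10.299 · 4.2202) ≈ 0.0057519
Gain = 20 log₁₀(0.0057519) ≈ -44.80 dB
∠L = (0°) − (84.43° + 76.29°) = -160.72°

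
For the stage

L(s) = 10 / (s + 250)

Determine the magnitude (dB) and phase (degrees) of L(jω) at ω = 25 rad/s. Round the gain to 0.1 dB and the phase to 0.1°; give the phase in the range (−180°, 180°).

-28.0 dB, -5.7°

Substitute s = j25:
Numerator: 10 = 10 + j0
Denominator: (j25) + 250 = 250 + j25
|N| = √(10² + 0²) ≈ 10, ∠N ≈ 0.00°
|D| = √(250² + 25²) ≈ 251.25, ∠D ≈ 5.71°
|L| = 10 / 251.25 ≈ 0.039801
Gain = 20 log₁₀(0.039801) ≈ -28.00 dB
∠L = 0.00° − 5.71° = -5.71°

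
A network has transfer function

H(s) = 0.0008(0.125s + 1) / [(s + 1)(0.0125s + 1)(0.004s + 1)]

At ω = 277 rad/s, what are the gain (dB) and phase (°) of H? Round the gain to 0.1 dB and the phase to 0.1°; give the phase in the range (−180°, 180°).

-94.6 dB, -123.3°

At ω = 277 rad/s:
zero (1 + j277·0.125) = 1 + j34.625 → |·| ≈ 34.639, ∠ ≈ 88.35°
pole (1 + j277·1) = 1 + j277 → |·| ≈ 277, ∠ ≈ 89.79°
pole (1 + j277·0.0125) = 1 + j3.4625 → |·| ≈ 3.604, ∠ ≈ 73.89°
pole (1 + j277·0.004) = 1 + j1.108 → |·| ≈ 1.4925, ∠ ≈ 47.93°
|H| = 0.0008 · 34.639 / (277 · 3.604 · 1.4925) ≈ 1.8598e-05
Gain = 20 log₁₀(1.8598e-05) ≈ -94.61 dB
∠H = (88.35°) − (89.79° + 73.89° + 47.93°) = -123.26°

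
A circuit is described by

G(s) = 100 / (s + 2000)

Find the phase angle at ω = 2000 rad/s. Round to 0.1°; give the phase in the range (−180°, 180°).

-45.0°

At s = jω = j2000:
pole (s+2000): 2000 + j2000 → |·| = √(2000²+2000²) = √8000000 ≈ 2828.4, ∠ = arctan(2000/2000) ≈ 45.00°
∠G = 0.00° − 45.00° = -45.00°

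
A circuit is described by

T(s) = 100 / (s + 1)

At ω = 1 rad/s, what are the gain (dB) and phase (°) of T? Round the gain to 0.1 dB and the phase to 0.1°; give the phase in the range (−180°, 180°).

37.0 dB, -45.0°

Substitute s = j1:
Numerator: 100 = 100 + j0
Denominator: (j1) + 1 = 1 + j1
|N| = √(100² + 0²) ≈ 100, ∠N ≈ 0.00°
|D| = √(1² + 1²) ≈ 1.4142, ∠D ≈ 45.00°
|T| = 100 / 1.4142 ≈ 70.711
Gain = 20 log₁₀(70.711) ≈ 36.99 dB
∠T = 0.00° − 45.00° = -45.00°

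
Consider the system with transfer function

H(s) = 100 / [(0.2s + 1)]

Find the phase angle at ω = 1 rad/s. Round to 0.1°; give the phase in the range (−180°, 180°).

-11.3°

At ω = 1 rad/s:
pole (1 + j1·0.2) = 1 + j0.2 → |·| ≈ 1.0198, ∠ ≈ 11.31°
∠H = (0°) − (11.31°) = -11.31°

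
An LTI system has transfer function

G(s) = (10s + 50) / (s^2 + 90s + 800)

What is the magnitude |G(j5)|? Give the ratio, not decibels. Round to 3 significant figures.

Substitute s = j5:
Numerator: 10(j5) + 50 = 50 + j50
Denominator: (j5)^2 + 90(j5) + 800 = 775 + j450
|N| = √(50² + 50²) ≈ 70.711, ∠N ≈ 45.00°
|D| = √(775² + 450²) ≈ 896.17, ∠D ≈ 30.14°
|G| = 70.711 / 896.17 ≈ 0.078904

0.0789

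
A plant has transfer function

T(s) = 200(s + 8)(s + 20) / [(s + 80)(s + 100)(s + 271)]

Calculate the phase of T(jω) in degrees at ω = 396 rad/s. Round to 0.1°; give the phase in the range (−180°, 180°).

At s = jω = j396:
zero (s+8): 8 + j396 → |·| = √(8²+396²) = √156880 ≈ 396.08, ∠ = arctan(396/8) ≈ 88.84°
zero (s+20): 20 + j396 → |·| = √(20²+396²) = √157216 ≈ 396.5, ∠ = arctan(396/20) ≈ 87.11°
pole (s+80): 80 + j396 → |·| = √(80²+396²) = √163216 ≈ 404, ∠ = arctan(396/80) ≈ 78.58°
pole (s+100): 100 + j396 → |·| = √(100²+396²) = √166816 ≈ 408.43, ∠ = arctan(396/100) ≈ 75.83°
pole (s+271): 271 + j396 → |·| = √(271²+396²) = √230257 ≈ 479.85, ∠ = arctan(396/271) ≈ 55.61°
∠T = 175.95° − 210.02° = -34.07°

-34.1°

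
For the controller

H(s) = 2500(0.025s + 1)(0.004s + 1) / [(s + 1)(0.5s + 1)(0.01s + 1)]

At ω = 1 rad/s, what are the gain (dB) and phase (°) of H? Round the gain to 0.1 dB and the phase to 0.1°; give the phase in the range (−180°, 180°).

64.0 dB, -70.5°

At ω = 1 rad/s:
zero (1 + j1·0.025) = 1 + j0.025 → |·| ≈ 1.0003, ∠ ≈ 1.43°
zero (1 + j1·0.004) = 1 + j0.004 → |·| ≈ 1, ∠ ≈ 0.23°
pole (1 + j1·1) = 1 + j1 → |·| ≈ 1.4142, ∠ ≈ 45.00°
pole (1 + j1·0.5) = 1 + j0.5 → |·| ≈ 1.118, ∠ ≈ 26.57°
pole (1 + j1·0.01) = 1 + j0.01 → |·| ≈ 1, ∠ ≈ 0.57°
|H| = 2500 · 1.0003 · 1 / (1.4142 · 1.118 · 1) ≈ 1581.7
Gain = 20 log₁₀(1581.7) ≈ 63.98 dB
∠H = (1.43° + 0.23°) − (45.00° + 26.57° + 0.57°) = -70.48°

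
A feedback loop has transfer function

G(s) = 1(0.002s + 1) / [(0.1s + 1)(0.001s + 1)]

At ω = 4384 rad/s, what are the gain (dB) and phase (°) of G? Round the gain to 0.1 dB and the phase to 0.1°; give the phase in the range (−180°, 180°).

At ω = 4384 rad/s:
zero (1 + j4384·0.002) = 1 + j8.768 → |·| ≈ 8.8248, ∠ ≈ 83.49°
pole (1 + j4384·0.1) = 1 + j438.4 → |·| ≈ 438.4, ∠ ≈ 89.87°
pole (1 + j4384·0.001) = 1 + j4.384 → |·| ≈ 4.4966, ∠ ≈ 77.15°
|G| = 1 · 8.8248 / (438.4 · 4.4966) ≈ 0.0044766
Gain = 20 log₁₀(0.0044766) ≈ -46.98 dB
∠G = (83.49°) − (89.87° + 77.15°) = -83.53°

-47.0 dB, -83.5°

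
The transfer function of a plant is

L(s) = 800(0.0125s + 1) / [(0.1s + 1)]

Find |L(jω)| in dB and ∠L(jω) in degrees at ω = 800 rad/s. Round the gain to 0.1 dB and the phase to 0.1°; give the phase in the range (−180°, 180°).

At ω = 800 rad/s:
zero (1 + j800·0.0125) = 1 + j10 → |·| ≈ 10.05, ∠ ≈ 84.29°
pole (1 + j800·0.1) = 1 + j80 → |·| ≈ 80.006, ∠ ≈ 89.28°
|L| = 800 · 10.05 / (80.006) ≈ 100.49
Gain = 20 log₁₀(100.49) ≈ 40.04 dB
∠L = (84.29°) − (89.28°) = -4.99°

40.0 dB, -5.0°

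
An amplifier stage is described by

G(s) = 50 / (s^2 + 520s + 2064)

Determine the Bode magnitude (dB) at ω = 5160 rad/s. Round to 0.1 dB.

Substitute s = j5160:
Numerator: 50 = 50 + j0
Denominator: (j5160)^2 + 520(j5160) + 2064 = -26623536 + j2683200
|N| = √(50² + 0²) ≈ 50, ∠N ≈ 0.00°
|D| = √(26623536² + 2683200²) ≈ 2.6758e+07, ∠D ≈ 174.24°
|G| = 50 / 2.6758e+07 ≈ 1.8686e-06
Gain = 20 log₁₀(1.8686e-06) ≈ -114.57 dB

-114.6 dB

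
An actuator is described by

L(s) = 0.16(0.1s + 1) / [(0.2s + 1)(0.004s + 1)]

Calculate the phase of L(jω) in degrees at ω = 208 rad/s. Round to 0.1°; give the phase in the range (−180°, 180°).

At ω = 208 rad/s:
zero (1 + j208·0.1) = 1 + j20.8 → |·| ≈ 20.824, ∠ ≈ 87.25°
pole (1 + j208·0.2) = 1 + j41.6 → |·| ≈ 41.612, ∠ ≈ 88.62°
pole (1 + j208·0.004) = 1 + j0.832 → |·| ≈ 1.3009, ∠ ≈ 39.76°
∠L = (87.25°) − (88.62° + 39.76°) = -41.13°

-41.1°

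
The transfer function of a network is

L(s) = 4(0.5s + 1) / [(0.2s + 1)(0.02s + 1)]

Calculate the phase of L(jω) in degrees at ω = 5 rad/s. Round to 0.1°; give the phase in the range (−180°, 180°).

17.5°

At ω = 5 rad/s:
zero (1 + j5·0.5) = 1 + j2.5 → |·| ≈ 2.6926, ∠ ≈ 68.20°
pole (1 + j5·0.2) = 1 + j1 → |·| ≈ 1.4142, ∠ ≈ 45.00°
pole (1 + j5·0.02) = 1 + j0.1 → |·| ≈ 1.005, ∠ ≈ 5.71°
∠L = (68.20°) − (45.00° + 5.71°) = 17.49°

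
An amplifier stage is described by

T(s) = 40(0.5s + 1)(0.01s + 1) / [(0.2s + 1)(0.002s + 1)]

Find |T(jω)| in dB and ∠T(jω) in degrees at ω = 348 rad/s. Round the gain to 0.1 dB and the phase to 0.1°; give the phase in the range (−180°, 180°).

49.5 dB, 39.6°

At ω = 348 rad/s:
zero (1 + j348·0.5) = 1 + j174 → |·| ≈ 174, ∠ ≈ 89.67°
zero (1 + j348·0.01) = 1 + j3.48 → |·| ≈ 3.6208, ∠ ≈ 73.97°
pole (1 + j348·0.2) = 1 + j69.6 → |·| ≈ 69.607, ∠ ≈ 89.18°
pole (1 + j348·0.002) = 1 + j0.696 → |·| ≈ 1.2184, ∠ ≈ 34.84°
|T| = 40 · 174 · 3.6208 / (69.607 · 1.2184) ≈ 297.15
Gain = 20 log₁₀(297.15) ≈ 49.46 dB
∠T = (89.67° + 73.97°) − (89.18° + 34.84°) = 39.62°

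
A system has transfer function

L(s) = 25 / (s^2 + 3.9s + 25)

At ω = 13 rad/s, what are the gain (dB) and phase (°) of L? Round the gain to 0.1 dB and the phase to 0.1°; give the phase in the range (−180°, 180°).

At s = jω = j13:
quadratic: (j13)² + 3.9·j13 + 25 = -144 + j50.7 → |·| ≈ 152.66, ∠ ≈ 160.60°
|L| = 25 / 152.66 ≈ 0.16376
Gain = 20 log₁₀(0.16376) ≈ -15.72 dB
∠L = 0.00° − 160.60° = -160.60°

-15.7 dB, -160.6°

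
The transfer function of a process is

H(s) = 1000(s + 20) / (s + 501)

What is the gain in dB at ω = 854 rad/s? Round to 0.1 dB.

58.7 dB

At s = jω = j854:
zero (s+20): 20 + j854 → |·| = √(20²+854²) = √729716 ≈ 854.23, ∠ = arctan(854/20) ≈ 88.66°
pole (s+501): 501 + j854 → |·| = √(501²+854²) = √980317 ≈ 990.11, ∠ = arctan(854/501) ≈ 59.60°
|H| = 1000 · 854.23 / 990.11 ≈ 862.76
Gain = 20 log₁₀(862.76) ≈ 58.72 dB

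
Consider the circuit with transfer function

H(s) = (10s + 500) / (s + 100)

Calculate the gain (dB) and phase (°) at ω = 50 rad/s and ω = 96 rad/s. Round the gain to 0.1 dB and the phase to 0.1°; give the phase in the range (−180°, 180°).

Substitute s = j50:
Numerator: 10(j50) + 500 = 500 + j500
Denominator: (j50) + 100 = 100 + j50
|N| = √(500² + 500²) ≈ 707.11, ∠N ≈ 45.00°
|D| = √(100² + 50²) ≈ 111.8, ∠D ≈ 26.57°
|H| = 707.11 / 111.8 ≈ 6.3248
Gain = 20 log₁₀(6.3248) ≈ 16.02 dB
∠H = 45.00° − 26.57° = 18.43°

Substitute s = j96:
Numerator: 10(j96) + 500 = 500 + j960
Denominator: (j96) + 100 = 100 + j96
|N| = √(500² + 960²) ≈ 1082.4, ∠N ≈ 62.49°
|D| = √(100² + 96²) ≈ 138.62, ∠D ≈ 43.83°
|H| = 1082.4 / 138.62 ≈ 7.8084
Gain = 20 log₁₀(7.8084) ≈ 17.85 dB
∠H = 62.49° − 43.83° = 18.66°

ω = 50: 16.0 dB, 18.4°; ω = 96: 17.9 dB, 18.7°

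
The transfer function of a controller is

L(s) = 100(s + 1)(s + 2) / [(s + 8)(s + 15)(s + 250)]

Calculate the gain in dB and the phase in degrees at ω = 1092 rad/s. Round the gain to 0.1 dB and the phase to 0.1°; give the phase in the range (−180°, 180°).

At s = jω = j1092:
zero (s+1): 1 + j1092 → |·| = √(1²+1092²) = √1192465 ≈ 1092, ∠ = arctan(1092/1) ≈ 89.95°
zero (s+2): 2 + j1092 → |·| = √(2²+1092²) = √1192468 ≈ 1092, ∠ = arctan(1092/2) ≈ 89.90°
pole (s+8): 8 + j1092 → |·| = √(8²+1092²) = √1192528 ≈ 1092, ∠ = arctan(1092/8) ≈ 89.58°
pole (s+15): 15 + j1092 → |·| = √(15²+1092²) = √1192689 ≈ 1092.1, ∠ = arctan(1092/15) ≈ 89.21°
pole (s+250): 250 + j1092 → |·| = √(250²+1092²) = √1254964 ≈ 1120.3, ∠ = arctan(1092/250) ≈ 77.11°
|L| = 100 · 1.1925e+06 / 1.336e+09 ≈ 0.089259
Gain = 20 log₁₀(0.089259) ≈ -20.99 dB
∠L = 179.85° − 255.90° = -76.05°

-21.0 dB, -76.1°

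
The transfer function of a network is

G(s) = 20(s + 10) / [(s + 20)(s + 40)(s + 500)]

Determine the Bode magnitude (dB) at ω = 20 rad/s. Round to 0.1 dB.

-63.0 dB

At s = jω = j20:
zero (s+10): 10 + j20 → |·| = √(10²+20²) = √500 ≈ 22.361, ∠ = arctan(20/10) ≈ 63.43°
pole (s+20): 20 + j20 → |·| = √(20²+20²) = √800 ≈ 28.284, ∠ = arctan(20/20) ≈ 45.00°
pole (s+40): 40 + j20 → |·| = √(40²+20²) = √2000 ≈ 44.721, ∠ = arctan(20/40) ≈ 26.57°
pole (s+500): 500 + j20 → |·| = √(500²+20²) = √250400 ≈ 500.4, ∠ = arctan(20/500) ≈ 2.29°
|G| = 20 · 22.361 / 6.3295e+05 ≈ 0.00070656
Gain = 20 log₁₀(0.00070656) ≈ -63.02 dB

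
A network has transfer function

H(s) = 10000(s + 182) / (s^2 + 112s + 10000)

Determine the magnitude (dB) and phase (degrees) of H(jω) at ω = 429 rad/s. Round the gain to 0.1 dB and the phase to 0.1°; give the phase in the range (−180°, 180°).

At s = jω = j429:
zero (s+182): 182 + j429 → |·| = √(182²+429²) = √217165 ≈ 466.01, ∠ = arctan(429/182) ≈ 67.01°
quadratic: (j429)² + 112·j429 + 10000 = -174041 + j48048 → |·| ≈ 1.8055e+05, ∠ ≈ 164.57°
|H| = 10000 · 466.01 / 1.8055e+05 ≈ 25.811
Gain = 20 log₁₀(25.811) ≈ 28.24 dB
∠H = 67.01° − 164.57° = -97.56°

28.2 dB, -97.6°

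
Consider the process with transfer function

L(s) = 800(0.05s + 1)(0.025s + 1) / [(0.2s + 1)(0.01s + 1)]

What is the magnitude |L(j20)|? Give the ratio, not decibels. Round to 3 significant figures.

301

At ω = 20 rad/s:
zero (1 + j20·0.05) = 1 + j1 → |·| ≈ 1.4142, ∠ ≈ 45.00°
zero (1 + j20·0.025) = 1 + j0.5 → |·| ≈ 1.118, ∠ ≈ 26.57°
pole (1 + j20·0.2) = 1 + j4 → |·| ≈ 4.1231, ∠ ≈ 75.96°
pole (1 + j20·0.01) = 1 + j0.2 → |·| ≈ 1.0198, ∠ ≈ 11.31°
|L| = 800 · 1.4142 · 1.118 / (4.1231 · 1.0198) ≈ 300.82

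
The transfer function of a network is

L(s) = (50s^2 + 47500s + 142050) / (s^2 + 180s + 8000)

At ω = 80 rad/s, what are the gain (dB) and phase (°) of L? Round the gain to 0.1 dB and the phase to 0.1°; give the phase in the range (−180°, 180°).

48.4 dB, 9.0°

Substitute s = j80:
Numerator: 50(j80)^2 + 47500(j80) + 142050 = -177950 + j3800000
Denominator: (j80)^2 + 180(j80) + 8000 = 1600 + j14400
|N| = √(177950² + 3800000²) ≈ 3.8042e+06, ∠N ≈ 92.68°
|D| = √(1600² + 14400²) ≈ 14489, ∠D ≈ 83.66°
|L| = 3.8042e+06 / 14489 ≈ 262.56
Gain = 20 log₁₀(262.56) ≈ 48.38 dB
∠L = 92.68° − 83.66° = 9.02°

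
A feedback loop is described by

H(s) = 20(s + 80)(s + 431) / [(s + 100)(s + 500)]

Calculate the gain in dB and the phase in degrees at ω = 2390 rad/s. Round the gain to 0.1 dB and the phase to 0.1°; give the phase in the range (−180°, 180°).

26.0 dB, 2.1°

At s = jω = j2390:
zero (s+80): 80 + j2390 → |·| = √(80²+2390²) = √5718500 ≈ 2391.3, ∠ = arctan(2390/80) ≈ 88.08°
zero (s+431): 431 + j2390 → |·| = √(431²+2390²) = √5897861 ≈ 2428.6, ∠ = arctan(2390/431) ≈ 79.78°
pole (s+100): 100 + j2390 → |·| = √(100²+2390²) = √5722100 ≈ 2392.1, ∠ = arctan(2390/100) ≈ 87.60°
pole (s+500): 500 + j2390 → |·| = √(500²+2390²) = √5962100 ≈ 2441.7, ∠ = arctan(2390/500) ≈ 78.18°
|H| = 20 · 5.8075e+06 / 5.8408e+06 ≈ 19.886
Gain = 20 log₁₀(19.886) ≈ 25.97 dB
∠H = 167.86° − 165.78° = 2.08°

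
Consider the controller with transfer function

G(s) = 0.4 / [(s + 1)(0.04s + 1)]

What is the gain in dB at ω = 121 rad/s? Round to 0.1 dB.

-63.5 dB

At ω = 121 rad/s:
pole (1 + j121·1) = 1 + j121 → |·| ≈ 121, ∠ ≈ 89.53°
pole (1 + j121·0.04) = 1 + j4.84 → |·| ≈ 4.9422, ∠ ≈ 78.33°
|G| = 0.4 · 1 / (121 · 4.9422) ≈ 0.00066889
Gain = 20 log₁₀(0.00066889) ≈ -63.49 dB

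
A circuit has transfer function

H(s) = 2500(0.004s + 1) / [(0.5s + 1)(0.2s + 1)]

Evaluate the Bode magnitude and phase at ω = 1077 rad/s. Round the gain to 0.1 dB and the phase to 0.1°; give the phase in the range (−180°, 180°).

At ω = 1077 rad/s:
zero (1 + j1077·0.004) = 1 + j4.308 → |·| ≈ 4.4225, ∠ ≈ 76.93°
pole (1 + j1077·0.5) = 1 + j538.5 → |·| ≈ 538.5, ∠ ≈ 89.89°
pole (1 + j1077·0.2) = 1 + j215.4 → |·| ≈ 215.4, ∠ ≈ 89.73°
|H| = 2500 · 4.4225 / (538.5 · 215.4) ≈ 0.095318
Gain = 20 log₁₀(0.095318) ≈ -20.42 dB
∠H = (76.93°) − (89.89° + 89.73°) = -102.69°

-20.4 dB, -102.7°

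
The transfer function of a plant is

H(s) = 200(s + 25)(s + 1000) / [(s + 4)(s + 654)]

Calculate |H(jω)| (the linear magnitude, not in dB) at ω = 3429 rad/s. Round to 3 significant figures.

At s = jω = j3429:
zero (s+25): 25 + j3429 → |·| = √(25²+3429²) = √11758666 ≈ 3429.1, ∠ = arctan(3429/25) ≈ 89.58°
zero (s+1000): 1000 + j3429 → |·| = √(1000²+3429²) = √12758041 ≈ 3571.8, ∠ = arctan(3429/1000) ≈ 73.74°
pole (s+4): 4 + j3429 → |·| = √(4²+3429²) = √11758057 ≈ 3429, ∠ = arctan(3429/4) ≈ 89.93°
pole (s+654): 654 + j3429 → |·| = √(654²+3429²) = √12185757 ≈ 3490.8, ∠ = arctan(3429/654) ≈ 79.20°
|H| = 200 · 1.2248e+07 / 1.197e+07 ≈ 204.64

205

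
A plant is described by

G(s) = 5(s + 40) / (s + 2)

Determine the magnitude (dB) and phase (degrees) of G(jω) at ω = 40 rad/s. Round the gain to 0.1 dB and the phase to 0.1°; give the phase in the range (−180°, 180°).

17.0 dB, -42.1°

At s = jω = j40:
zero (s+40): 40 + j40 → |·| = √(40²+40²) = √3200 ≈ 56.569, ∠ = arctan(40/40) ≈ 45.00°
pole (s+2): 2 + j40 → |·| = √(2²+40²) = √1604 ≈ 40.05, ∠ = arctan(40/2) ≈ 87.14°
|G| = 5 · 56.569 / 40.05 ≈ 7.0623
Gain = 20 log₁₀(7.0623) ≈ 16.98 dB
∠G = 45.00° − 87.14° = -42.14°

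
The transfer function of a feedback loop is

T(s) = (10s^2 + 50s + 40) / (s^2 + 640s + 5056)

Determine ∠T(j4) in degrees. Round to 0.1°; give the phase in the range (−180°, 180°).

94.0°

Substitute s = j4:
Numerator: 10(j4)^2 + 50(j4) + 40 = -120 + j200
Denominator: (j4)^2 + 640(j4) + 5056 = 5040 + j2560
|N| = √(120² + 200²) ≈ 233.24, ∠N ≈ 120.96°
|D| = √(5040² + 2560²) ≈ 5652.9, ∠D ≈ 26.93°
∠T = 120.96° − 26.93° = 94.03°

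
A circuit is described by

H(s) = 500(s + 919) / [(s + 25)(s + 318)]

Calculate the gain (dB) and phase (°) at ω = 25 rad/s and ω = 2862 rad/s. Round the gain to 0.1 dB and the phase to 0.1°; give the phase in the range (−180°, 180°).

At s = jω = j25:
zero (s+919): 919 + j25 → |·| = √(919²+25²) = √845186 ≈ 919.34, ∠ = arctan(25/919) ≈ 1.56°
pole (s+25): 25 + j25 → |·| = √(25²+25²) = √1250 ≈ 35.355, ∠ = arctan(25/25) ≈ 45.00°
pole (s+318): 318 + j25 → |·| = √(318²+25²) = √101749 ≈ 318.98, ∠ = arctan(25/318) ≈ 4.50°
|H| = 500 · 919.34 / 11278 ≈ 40.758
Gain = 20 log₁₀(40.758) ≈ 32.20 dB
∠H = 1.56° − 49.50° = -47.94°

At s = jω = j2862:
zero (s+919): 919 + j2862 → |·| = √(919²+2862²) = √9035605 ≈ 3005.9, ∠ = arctan(2862/919) ≈ 72.20°
pole (s+25): 25 + j2862 → |·| = √(25²+2862²) = √8191669 ≈ 2862.1, ∠ = arctan(2862/25) ≈ 89.50°
pole (s+318): 318 + j2862 → |·| = √(318²+2862²) = √8292168 ≈ 2879.6, ∠ = arctan(2862/318) ≈ 83.66°
|H| = 500 · 3005.9 / 8.2417e+06 ≈ 0.18236
Gain = 20 log₁₀(0.18236) ≈ -14.78 dB
∠H = 72.20° − 173.16° = -100.96°

ω = 25: 32.2 dB, -47.9°; ω = 2862: -14.8 dB, -101.0°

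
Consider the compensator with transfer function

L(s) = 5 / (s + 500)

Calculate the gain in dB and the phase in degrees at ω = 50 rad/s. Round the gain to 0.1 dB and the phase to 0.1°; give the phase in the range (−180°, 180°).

At s = jω = j50:
pole (s+500): 500 + j50 → |·| = √(500²+50²) = √252500 ≈ 502.49, ∠ = arctan(50/500) ≈ 5.71°
|L| = 5 / 502.49 ≈ 0.0099504
Gain = 20 log₁₀(0.0099504) ≈ -40.04 dB
∠L = 0.00° − 5.71° = -5.71°

-40.0 dB, -5.7°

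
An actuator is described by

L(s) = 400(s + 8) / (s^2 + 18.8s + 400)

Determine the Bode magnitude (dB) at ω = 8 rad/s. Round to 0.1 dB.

At s = jω = j8:
zero (s+8): 8 + j8 → |·| = √(8²+8²) = √128 ≈ 11.314, ∠ = arctan(8/8) ≈ 45.00°
quadratic: (j8)² + 18.8·j8 + 400 = 336 + j150.4 → |·| ≈ 368.13, ∠ ≈ 24.11°
|L| = 400 · 11.314 / 368.13 ≈ 12.293
Gain = 20 log₁₀(12.293) ≈ 21.79 dB

21.8 dB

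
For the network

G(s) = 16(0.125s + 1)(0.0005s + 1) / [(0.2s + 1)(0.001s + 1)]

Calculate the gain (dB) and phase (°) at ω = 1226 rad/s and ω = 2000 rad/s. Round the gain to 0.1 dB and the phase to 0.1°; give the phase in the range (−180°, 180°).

ω = 1226: 17.4 dB, -19.4°; ω = 2000: 16.0 dB, -18.5°

At ω = 1226 rad/s:
zero (1 + j1226·0.125) = 1 + j153.25 → |·| ≈ 153.25, ∠ ≈ 89.63°
zero (1 + j1226·0.0005) = 1 + j0.613 → |·| ≈ 1.1729, ∠ ≈ 31.51°
pole (1 + j1226·0.2) = 1 + j245.2 → |·| ≈ 245.2, ∠ ≈ 89.77°
pole (1 + j1226·0.001) = 1 + j1.226 → |·| ≈ 1.5821, ∠ ≈ 50.80°
|G| = 16 · 153.25 · 1.1729 / (245.2 · 1.5821) ≈ 7.4136
Gain = 20 log₁₀(7.4136) ≈ 17.40 dB
∠G = (89.63° + 31.51°) − (89.77° + 50.80°) = -19.43°

At ω = 2000 rad/s:
zero (1 + j2000·0.125) = 1 + j250 → |·| ≈ 250, ∠ ≈ 89.77°
zero (1 + j2000·0.0005) = 1 + j1 → |·| ≈ 1.4142, ∠ ≈ 45.00°
pole (1 + j2000·0.2) = 1 + j400 → |·| ≈ 400, ∠ ≈ 89.86°
pole (1 + j2000·0.001) = 1 + j2 → |·| ≈ 2.2361, ∠ ≈ 63.43°
|G| = 16 · 250 · 1.4142 / (400 · 2.2361) ≈ 6.3244
Gain = 20 log₁₀(6.3244) ≈ 16.02 dB
∠G = (89.77° + 45.00°) − (89.86° + 63.43°) = -18.52°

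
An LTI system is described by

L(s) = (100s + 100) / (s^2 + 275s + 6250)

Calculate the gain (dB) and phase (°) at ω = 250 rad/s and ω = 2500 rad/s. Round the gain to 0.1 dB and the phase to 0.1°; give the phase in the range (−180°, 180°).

Substitute s = j250:
Numerator: 100(j250) + 100 = 100 + j25000
Denominator: (j250)^2 + 275(j250) + 6250 = -56250 + j68750
|N| = √(100² + 25000²) ≈ 25000, ∠N ≈ 89.77°
|D| = √(56250² + 68750²) ≈ 88829, ∠D ≈ 129.29°
|L| = 25000 / 88829 ≈ 0.28144
Gain = 20 log₁₀(0.28144) ≈ -11.01 dB
∠L = 89.77° − 129.29° = -39.52°

Substitute s = j2500:
Numerator: 100(j2500) + 100 = 100 + j250000
Denominator: (j2500)^2 + 275(j2500) + 6250 = -6243750 + j687500
|N| = √(100² + 250000²) ≈ 2.5e+05, ∠N ≈ 89.98°
|D| = √(6243750² + 687500²) ≈ 6.2815e+06, ∠D ≈ 173.72°
|L| = 2.5e+05 / 6.2815e+06 ≈ 0.039799
Gain = 20 log₁₀(0.039799) ≈ -28.00 dB
∠L = 89.98° − 173.72° = -83.74°

ω = 250: -11.0 dB, -39.5°; ω = 2500: -28.0 dB, -83.7°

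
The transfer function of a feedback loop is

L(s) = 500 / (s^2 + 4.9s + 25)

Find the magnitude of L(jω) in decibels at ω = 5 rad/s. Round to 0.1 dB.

26.2 dB

At s = jω = j5:
quadratic: (j5)² + 4.9·j5 + 25 = 0 + j24.5 → |·| ≈ 24.5, ∠ ≈ 90.00°
|L| = 500 / 24.5 ≈ 20.408
Gain = 20 log₁₀(20.408) ≈ 26.20 dB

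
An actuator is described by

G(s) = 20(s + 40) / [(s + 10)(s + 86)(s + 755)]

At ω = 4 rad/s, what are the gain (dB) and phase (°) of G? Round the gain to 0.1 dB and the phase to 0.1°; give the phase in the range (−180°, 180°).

-58.8 dB, -19.1°

At s = jω = j4:
zero (s+40): 40 + j4 → |·| = √(40²+4²) = √1616 ≈ 40.2, ∠ = arctan(4/40) ≈ 5.71°
pole (s+10): 10 + j4 → |·| = √(10²+4²) = √116 ≈ 10.77, ∠ = arctan(4/10) ≈ 21.80°
pole (s+86): 86 + j4 → |·| = √(86²+4²) = √7412 ≈ 86.093, ∠ = arctan(4/86) ≈ 2.66°
pole (s+755): 755 + j4 → |·| = √(755²+4²) = √570041 ≈ 755.01, ∠ = arctan(4/755) ≈ 0.30°
|G| = 20 · 40.2 / 7.0006e+05 ≈ 0.0011485
Gain = 20 log₁₀(0.0011485) ≈ -58.80 dB
∠G = 5.71° − 24.76° = -19.05°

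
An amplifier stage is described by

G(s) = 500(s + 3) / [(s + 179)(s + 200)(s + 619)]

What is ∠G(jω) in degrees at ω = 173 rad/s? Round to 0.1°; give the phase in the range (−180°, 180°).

At s = jω = j173:
zero (s+3): 3 + j173 → |·| = √(3²+173²) = √29938 ≈ 173.03, ∠ = arctan(173/3) ≈ 89.01°
pole (s+179): 179 + j173 → |·| = √(179²+173²) = √61970 ≈ 248.94, ∠ = arctan(173/179) ≈ 44.02°
pole (s+200): 200 + j173 → |·| = √(200²+173²) = √69929 ≈ 264.44, ∠ = arctan(173/200) ≈ 40.86°
pole (s+619): 619 + j173 → |·| = √(619²+173²) = √413090 ≈ 642.72, ∠ = arctan(173/619) ≈ 15.61°
∠G = 89.01° − 100.49° = -11.48°

-11.5°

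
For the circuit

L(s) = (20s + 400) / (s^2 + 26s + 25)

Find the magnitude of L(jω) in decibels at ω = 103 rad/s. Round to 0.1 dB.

Substitute s = j103:
Numerator: 20(j103) + 400 = 400 + j2060
Denominator: (j103)^2 + 26(j103) + 25 = -10584 + j2678
|N| = √(400² + 2060²) ≈ 2098.5, ∠N ≈ 79.01°
|D| = √(10584² + 2678²) ≈ 10918, ∠D ≈ 165.80°
|L| = 2098.5 / 10918 ≈ 0.19221
Gain = 20 log₁₀(0.19221) ≈ -14.32 dB

-14.3 dB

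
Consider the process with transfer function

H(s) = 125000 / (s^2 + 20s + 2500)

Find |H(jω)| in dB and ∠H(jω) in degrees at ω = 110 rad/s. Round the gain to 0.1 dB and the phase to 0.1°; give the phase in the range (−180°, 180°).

At s = jω = j110:
quadratic: (j110)² + 20·j110 + 2500 = -9600 + j2200 → |·| ≈ 9848.9, ∠ ≈ 167.09°
|H| = 125000 / 9848.9 ≈ 12.692
Gain = 20 log₁₀(12.692) ≈ 22.07 dB
∠H = 0.00° − 167.09° = -167.09°

22.1 dB, -167.1°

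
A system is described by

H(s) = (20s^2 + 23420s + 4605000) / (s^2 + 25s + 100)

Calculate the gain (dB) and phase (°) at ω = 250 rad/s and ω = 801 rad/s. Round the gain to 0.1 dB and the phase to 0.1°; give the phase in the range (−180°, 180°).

Substitute s = j250:
Numerator: 20(j250)^2 + 23420(j250) + 4605000 = 3355000 + j5855000
Denominator: (j250)^2 + 25(j250) + 100 = -62400 + j6250
|N| = √(3355000² + 5855000²) ≈ 6.7481e+06, ∠N ≈ 60.19°
|D| = √(62400² + 6250²) ≈ 62712, ∠D ≈ 174.28°
|H| = 6.7481e+06 / 62712 ≈ 107.6
Gain = 20 log₁₀(107.6) ≈ 40.64 dB
∠H = 60.19° − 174.28° = -114.09°

Substitute s = j801:
Numerator: 20(j801)^2 + 23420(j801) + 4605000 = -8227020 + j18759420
Denominator: (j801)^2 + 25(j801) + 100 = -641501 + j20025
|N| = √(8227020² + 18759420²) ≈ 2.0484e+07, ∠N ≈ 113.68°
|D| = √(641501² + 20025²) ≈ 6.4181e+05, ∠D ≈ 178.21°
|H| = 2.0484e+07 / 6.4181e+05 ≈ 31.916
Gain = 20 log₁₀(31.916) ≈ 30.08 dB
∠H = 113.68° − 178.21° = -64.53°

ω = 250: 40.6 dB, -114.1°; ω = 801: 30.1 dB, -64.5°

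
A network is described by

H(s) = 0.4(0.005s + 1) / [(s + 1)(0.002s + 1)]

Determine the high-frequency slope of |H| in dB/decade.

-20 dB/decade

Each pole contributes −20 dB/decade at high frequency; each zero contributes +20 dB/decade.
Net: 1 zero(s) − 2 pole(s) → -20 dB/decade.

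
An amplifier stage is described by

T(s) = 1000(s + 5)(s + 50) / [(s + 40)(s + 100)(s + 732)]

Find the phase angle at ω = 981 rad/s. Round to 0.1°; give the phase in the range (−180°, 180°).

At s = jω = j981:
zero (s+5): 5 + j981 → |·| = √(5²+981²) = √962386 ≈ 981.01, ∠ = arctan(981/5) ≈ 89.71°
zero (s+50): 50 + j981 → |·| = √(50²+981²) = √964861 ≈ 982.27, ∠ = arctan(981/50) ≈ 87.08°
pole (s+40): 40 + j981 → |·| = √(40²+981²) = √963961 ≈ 981.82, ∠ = arctan(981/40) ≈ 87.67°
pole (s+100): 100 + j981 → |·| = √(100²+981²) = √972361 ≈ 986.08, ∠ = arctan(981/100) ≈ 84.18°
pole (s+732): 732 + j981 → |·| = √(732²+981²) = √1498185 ≈ 1224, ∠ = arctan(981/732) ≈ 53.27°
∠T = 176.79° − 225.12° = -48.33°

-48.3°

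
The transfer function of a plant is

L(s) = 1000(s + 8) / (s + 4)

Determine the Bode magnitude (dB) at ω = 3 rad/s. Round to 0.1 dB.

64.7 dB

At s = jω = j3:
zero (s+8): 8 + j3 → |·| = √(8²+3²) = √73 ≈ 8.544, ∠ = arctan(3/8) ≈ 20.56°
pole (s+4): 4 + j3 → |·| = √(4²+3²) = √25 ≈ 5, ∠ = arctan(3/4) ≈ 36.87°
|L| = 1000 · 8.544 / 5 ≈ 1708.8
Gain = 20 log₁₀(1708.8) ≈ 64.65 dB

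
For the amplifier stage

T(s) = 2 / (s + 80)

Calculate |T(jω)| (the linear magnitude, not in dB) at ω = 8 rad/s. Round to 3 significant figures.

At s = jω = j8:
pole (s+80): 80 + j8 → |·| = √(80²+8²) = √6464 ≈ 80.399, ∠ = arctan(8/80) ≈ 5.71°
|T| = 2 / 80.399 ≈ 0.024876

0.0249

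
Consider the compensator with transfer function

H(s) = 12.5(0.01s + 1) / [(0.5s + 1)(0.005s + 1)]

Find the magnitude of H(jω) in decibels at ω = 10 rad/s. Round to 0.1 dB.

At ω = 10 rad/s:
zero (1 + j10·0.01) = 1 + j0.1 → |·| ≈ 1.005, ∠ ≈ 5.71°
pole (1 + j10·0.5) = 1 + j5 → |·| ≈ 5.099, ∠ ≈ 78.69°
pole (1 + j10·0.005) = 1 + j0.05 → |·| ≈ 1.0012, ∠ ≈ 2.86°
|H| = 12.5 · 1.005 / (5.099 · 1.0012) ≈ 2.4608
Gain = 20 log₁₀(2.4608) ≈ 7.82 dB

7.8 dB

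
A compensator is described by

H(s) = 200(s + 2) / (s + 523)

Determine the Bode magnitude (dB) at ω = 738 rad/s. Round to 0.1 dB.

At s = jω = j738:
zero (s+2): 2 + j738 → |·| = √(2²+738²) = √544648 ≈ 738, ∠ = arctan(738/2) ≈ 89.84°
pole (s+523): 523 + j738 → |·| = √(523²+738²) = √818173 ≈ 904.53, ∠ = arctan(738/523) ≈ 54.68°
|H| = 200 · 738 / 904.53 ≈ 163.18
Gain = 20 log₁₀(163.18) ≈ 44.25 dB

44.3 dB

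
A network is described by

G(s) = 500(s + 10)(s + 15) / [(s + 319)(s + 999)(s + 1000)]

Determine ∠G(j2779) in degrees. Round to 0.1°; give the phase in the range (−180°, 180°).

-44.4°

At s = jω = j2779:
zero (s+10): 10 + j2779 → |·| = √(10²+2779²) = √7722941 ≈ 2779, ∠ = arctan(2779/10) ≈ 89.79°
zero (s+15): 15 + j2779 → |·| = √(15²+2779²) = √7723066 ≈ 2779, ∠ = arctan(2779/15) ≈ 89.69°
pole (s+319): 319 + j2779 → |·| = √(319²+2779²) = √7824602 ≈ 2797.2, ∠ = arctan(2779/319) ≈ 83.45°
pole (s+999): 999 + j2779 → |·| = √(999²+2779²) = √8720842 ≈ 2953.1, ∠ = arctan(2779/999) ≈ 70.23°
pole (s+1000): 1000 + j2779 → |·| = √(1000²+2779²) = √8722841 ≈ 2953.4, ∠ = arctan(2779/1000) ≈ 70.21°
∠G = 179.48° − 223.89° = -44.41°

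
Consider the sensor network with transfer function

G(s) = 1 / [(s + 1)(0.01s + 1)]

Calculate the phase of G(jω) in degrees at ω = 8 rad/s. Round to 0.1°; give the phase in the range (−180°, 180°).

At ω = 8 rad/s:
pole (1 + j8·1) = 1 + j8 → |·| ≈ 8.0623, ∠ ≈ 82.87°
pole (1 + j8·0.01) = 1 + j0.08 → |·| ≈ 1.0032, ∠ ≈ 4.57°
∠G = (0°) − (82.87° + 4.57°) = -87.44°

-87.4°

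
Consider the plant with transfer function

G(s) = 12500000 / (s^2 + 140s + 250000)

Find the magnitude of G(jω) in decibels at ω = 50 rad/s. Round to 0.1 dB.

34.1 dB

At s = jω = j50:
quadratic: (j50)² + 140·j50 + 250000 = 247500 + j7000 → |·| ≈ 2.476e+05, ∠ ≈ 1.62°
|G| = 12500000 / 2.476e+05 ≈ 50.485
Gain = 20 log₁₀(50.485) ≈ 34.06 dB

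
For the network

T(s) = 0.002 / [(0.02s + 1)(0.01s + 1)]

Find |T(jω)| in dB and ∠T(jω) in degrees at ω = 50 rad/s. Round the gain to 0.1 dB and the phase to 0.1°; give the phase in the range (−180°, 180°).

At ω = 50 rad/s:
pole (1 + j50·0.02) = 1 + j1 → |·| ≈ 1.4142, ∠ ≈ 45.00°
pole (1 + j50·0.01) = 1 + j0.5 → |·| ≈ 1.118, ∠ ≈ 26.57°
|T| = 0.002 · 1 / (1.4142 · 1.118) ≈ 0.001265
Gain = 20 log₁₀(0.001265) ≈ -57.96 dB
∠T = (0°) − (45.00° + 26.57°) = -71.57°

-58.0 dB, -71.6°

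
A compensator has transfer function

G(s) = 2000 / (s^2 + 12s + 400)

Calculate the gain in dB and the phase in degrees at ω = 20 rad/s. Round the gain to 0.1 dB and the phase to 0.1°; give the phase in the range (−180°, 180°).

18.4 dB, -90.0°

At s = jω = j20:
quadratic: (j20)² + 12·j20 + 400 = 0 + j240 → |·| ≈ 240, ∠ ≈ 90.00°
|G| = 2000 / 240 ≈ 8.3333
Gain = 20 log₁₀(8.3333) ≈ 18.42 dB
∠G = 0.00° − 90.00° = -90.00°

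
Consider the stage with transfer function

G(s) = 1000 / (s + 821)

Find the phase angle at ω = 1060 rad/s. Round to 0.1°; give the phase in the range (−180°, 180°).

At s = jω = j1060:
pole (s+821): 821 + j1060 → |·| = √(821²+1060²) = √1797641 ≈ 1340.8, ∠ = arctan(1060/821) ≈ 52.24°
∠G = 0.00° − 52.24° = -52.24°

-52.2°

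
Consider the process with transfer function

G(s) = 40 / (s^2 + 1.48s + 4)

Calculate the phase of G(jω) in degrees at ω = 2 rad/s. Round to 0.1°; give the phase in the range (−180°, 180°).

At s = jω = j2:
quadratic: (j2)² + 1.48·j2 + 4 = 0 + j2.96 → |·| ≈ 2.96, ∠ ≈ 90.00°
∠G = 0.00° − 90.00° = -90.00°

-90.0°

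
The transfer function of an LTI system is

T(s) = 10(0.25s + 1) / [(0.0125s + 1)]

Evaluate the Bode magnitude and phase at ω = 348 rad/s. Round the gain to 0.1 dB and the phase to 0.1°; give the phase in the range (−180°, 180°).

45.8 dB, 12.3°

At ω = 348 rad/s:
zero (1 + j348·0.25) = 1 + j87 → |·| ≈ 87.006, ∠ ≈ 89.34°
pole (1 + j348·0.0125) = 1 + j4.35 → |·| ≈ 4.4635, ∠ ≈ 77.05°
|T| = 10 · 87.006 / (4.4635) ≈ 194.93
Gain = 20 log₁₀(194.93) ≈ 45.80 dB
∠T = (89.34°) − (77.05°) = 12.29°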